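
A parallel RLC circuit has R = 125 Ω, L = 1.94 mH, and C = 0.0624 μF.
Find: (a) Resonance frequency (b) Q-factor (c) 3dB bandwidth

Step 1 — Resonance: ω₀ = 1/√(LC) = 1/√(0.00194·6.24e-08) = 9.089e+04 rad/s.
Step 2 — f₀ = ω₀/(2π) = 1.447e+04 Hz.
Step 3 — Parallel Q: Q = R/(ω₀L) = 125/(9.089e+04·0.00194) = 0.7089.
Step 4 — Bandwidth: Δω = ω₀/Q = 1.282e+05 rad/s; BW = Δω/(2π) = 2.04e+04 Hz.

(a) f₀ = 1.447e+04 Hz  (b) Q = 0.7089  (c) BW = 2.04e+04 Hz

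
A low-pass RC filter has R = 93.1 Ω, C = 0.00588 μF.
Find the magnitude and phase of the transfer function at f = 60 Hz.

Step 1 — Angular frequency: ω = 2π·60 = 377 rad/s.
Step 2 — Transfer function: H(jω) = 1/(1 + jωRC).
Step 3 — Denominator: 1 + jωRC = 1 + j·377·93.1·5.88e-09 = 1 + j0.0002064.
Step 4 — H = 1 - j0.0002064.
Step 5 — Magnitude: |H| = 1 (-0.0 dB); phase: φ = -0.0°.

|H| = 1 (-0.0 dB), φ = -0.0°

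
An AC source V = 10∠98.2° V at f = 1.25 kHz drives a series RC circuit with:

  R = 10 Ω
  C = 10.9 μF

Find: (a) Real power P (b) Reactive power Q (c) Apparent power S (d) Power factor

Step 1 — Angular frequency: ω = 2π·f = 2π·1250 = 7854 rad/s.
Step 2 — Component impedances:
  R: Z = R = 10 Ω
  C: Z = 1/(jωC) = -j/(ω·C) = 0 - j11.68 Ω
Step 3 — Series combination: Z_total = R + C = 10 - j11.68 Ω = 15.38∠-49.4° Ω.
Step 4 — Source phasor: V = 10∠98.2° V = -1.426 + j9.898 V.
Step 5 — Current: I = V / Z = -0.5493 + j0.3481 A = 0.6503∠147.6° A.
Step 6 — Complex power: S = V·I* = 4.229 - j4.94 VA.
Step 7 — Real power: P = Re(S) = 4.229 W.
Step 8 — Reactive power: Q = Im(S) = -4.94 VAR.
Step 9 — Apparent power: |S| = 6.503 VA.
Step 10 — Power factor: PF = P/|S| = 0.6503 (leading).

(a) P = 4.229 W  (b) Q = -4.94 VAR  (c) S = 6.503 VA  (d) PF = 0.6503 (leading)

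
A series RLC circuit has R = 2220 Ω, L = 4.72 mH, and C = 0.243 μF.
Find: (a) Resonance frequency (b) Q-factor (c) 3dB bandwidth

Step 1 — Resonance condition Im(Z)=0 gives ω₀ = 1/√(LC).
Step 2 — ω₀ = 1/√(0.00472·2.43e-07) = 2.953e+04 rad/s.
Step 3 — f₀ = ω₀/(2π) = 4699 Hz.
Step 4 — Series Q: Q = ω₀L/R = 2.953e+04·0.00472/2220 = 0.06278.
Step 5 — 3dB bandwidth: Δω = ω₀/Q = 4.703e+05 rad/s; BW = Δω/(2π) = 7.486e+04 Hz.

(a) f₀ = 4699 Hz  (b) Q = 0.06278  (c) BW = 7.486e+04 Hz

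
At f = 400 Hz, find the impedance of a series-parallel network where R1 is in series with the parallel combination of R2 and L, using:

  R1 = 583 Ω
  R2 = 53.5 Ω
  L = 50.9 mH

Step 1 — Angular frequency: ω = 2π·f = 2π·400 = 2513 rad/s.
Step 2 — Component impedances:
  R1: Z = R = 583 Ω
  R2: Z = R = 53.5 Ω
  L: Z = jωL = j·2513·0.0509 = 0 + j127.9 Ω
Step 3 — Parallel branch: R2 || L = 1/(1/R2 + 1/L) = 45.54 + j19.04 Ω.
Step 4 — Series with R1: Z_total = R1 + (R2 || L) = 628.5 + j19.04 Ω = 628.8∠1.7° Ω.

Z = 628.5 + j19.04 Ω = 628.8∠1.7° Ω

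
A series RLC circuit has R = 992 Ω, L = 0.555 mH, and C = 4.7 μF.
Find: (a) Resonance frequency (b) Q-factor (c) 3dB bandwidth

Step 1 — Resonance: ω₀ = 1/√(LC) = 1/√(0.000555·4.7e-06) = 1.958e+04 rad/s.
Step 2 — f₀ = ω₀/(2π) = 3116 Hz.
Step 3 — Series Q: Q = ω₀L/R = 1.958e+04·0.000555/992 = 0.01095.
Step 4 — Bandwidth: Δω = ω₀/Q = 1.787e+06 rad/s; BW = Δω/(2π) = 2.845e+05 Hz.

(a) f₀ = 3116 Hz  (b) Q = 0.01095  (c) BW = 2.845e+05 Hz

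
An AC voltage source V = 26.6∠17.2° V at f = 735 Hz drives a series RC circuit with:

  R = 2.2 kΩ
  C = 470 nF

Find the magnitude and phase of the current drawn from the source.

Step 1 — Angular frequency: ω = 2π·f = 2π·735 = 4618 rad/s.
Step 2 — Component impedances:
  R: Z = R = 2200 Ω
  C: Z = 1/(jωC) = -j/(ω·C) = 0 - j460.7 Ω
Step 3 — Series combination: Z_total = R + C = 2200 - j460.7 Ω = 2248∠-11.8° Ω.
Step 4 — Source phasor: V = 26.6∠17.2° V = 25.41 + j7.866 V.
Step 5 — Ohm's law: I = V / Z_total = (25.41 + j7.866) / (2200 - j460.7) = 0.01035 + j0.005742 A.
Step 6 — Convert to polar: |I| = 0.01183 A, ∠I = 29.0°.

I = 0.01183∠29.0° A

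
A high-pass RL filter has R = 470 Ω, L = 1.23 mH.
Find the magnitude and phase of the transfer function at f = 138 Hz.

Step 1 — Angular frequency: ω = 2π·138 = 867.1 rad/s.
Step 2 — Transfer function: H(jω) = jωL/(R + jωL).
Step 3 — Numerator jωL = j·1.067; denominator R + jωL = 470 + j1.067.
Step 4 — H = 5.149e-06 + j0.002269.
Step 5 — Magnitude: |H| = 0.002269 (-52.9 dB); phase: φ = 89.9°.

|H| = 0.002269 (-52.9 dB), φ = 89.9°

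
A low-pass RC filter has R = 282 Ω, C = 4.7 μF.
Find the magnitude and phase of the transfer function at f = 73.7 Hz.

Step 1 — Angular frequency: ω = 2π·73.7 = 463.1 rad/s.
Step 2 — Transfer function: H(jω) = 1/(1 + jωRC).
Step 3 — Denominator: 1 + jωRC = 1 + j·463.1·282·4.7e-06 = 1 + j0.6138.
Step 4 — H = 0.7264 - j0.4458.
Step 5 — Magnitude: |H| = 0.8523 (-1.4 dB); phase: φ = -31.5°.

|H| = 0.8523 (-1.4 dB), φ = -31.5°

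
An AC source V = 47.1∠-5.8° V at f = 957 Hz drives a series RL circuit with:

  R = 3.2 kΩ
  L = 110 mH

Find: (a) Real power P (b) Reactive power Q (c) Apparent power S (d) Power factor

Step 1 — Angular frequency: ω = 2π·f = 2π·957 = 6013 rad/s.
Step 2 — Component impedances:
  R: Z = R = 3200 Ω
  L: Z = jωL = j·6013·0.11 = 0 + j661.4 Ω
Step 3 — Series combination: Z_total = R + L = 3200 + j661.4 Ω = 3268∠11.7° Ω.
Step 4 — Source phasor: V = 47.1∠-5.8° V = 46.86 - j4.76 V.
Step 5 — Current: I = V / Z = 0.01375 - j0.004329 A = 0.01441∠-17.5° A.
Step 6 — Complex power: S = V·I* = 0.6648 + j0.1374 VA.
Step 7 — Real power: P = Re(S) = 0.6648 W.
Step 8 — Reactive power: Q = Im(S) = 0.1374 VAR.
Step 9 — Apparent power: |S| = 0.6789 VA.
Step 10 — Power factor: PF = P/|S| = 0.9793 (lagging).

(a) P = 0.6648 W  (b) Q = 0.1374 VAR  (c) S = 0.6789 VA  (d) PF = 0.9793 (lagging)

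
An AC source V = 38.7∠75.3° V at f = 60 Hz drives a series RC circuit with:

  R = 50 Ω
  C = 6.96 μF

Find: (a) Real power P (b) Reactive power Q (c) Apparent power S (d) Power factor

Step 1 — Angular frequency: ω = 2π·f = 2π·60 = 377 rad/s.
Step 2 — Component impedances:
  R: Z = R = 50 Ω
  C: Z = 1/(jωC) = -j/(ω·C) = 0 - j381.1 Ω
Step 3 — Series combination: Z_total = R + C = 50 - j381.1 Ω = 384.4∠-82.5° Ω.
Step 4 — Source phasor: V = 38.7∠75.3° V = 9.82 + j37.43 V.
Step 5 — Current: I = V / Z = -0.09323 + j0.038 A = 0.1007∠157.8° A.
Step 6 — Complex power: S = V·I* = 0.5068 - j3.863 VA.
Step 7 — Real power: P = Re(S) = 0.5068 W.
Step 8 — Reactive power: Q = Im(S) = -3.863 VAR.
Step 9 — Apparent power: |S| = 3.896 VA.
Step 10 — Power factor: PF = P/|S| = 0.1301 (leading).

(a) P = 0.5068 W  (b) Q = -3.863 VAR  (c) S = 3.896 VA  (d) PF = 0.1301 (leading)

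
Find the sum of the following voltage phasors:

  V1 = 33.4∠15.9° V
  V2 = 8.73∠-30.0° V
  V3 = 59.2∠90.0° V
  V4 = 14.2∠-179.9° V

Step 1 — Convert each phasor to rectangular form:
  V1 = 33.4·(cos(15.9°) + j·sin(15.9°)) = 32.12 + j9.15 V
  V2 = 8.73·(cos(-30.0°) + j·sin(-30.0°)) = 7.56 - j4.365 V
  V3 = 59.2·(cos(90.0°) + j·sin(90.0°)) = 0 + j59.2 V
  V4 = 14.2·(cos(-179.9°) + j·sin(-179.9°)) = -14.2 - j0.02478 V
Step 2 — Sum components: V_total = 25.48 + j63.96 V.
Step 3 — Convert to polar: |V_total| = 68.85 V, ∠V_total = 68.3°.

V_total = 68.85∠68.3° V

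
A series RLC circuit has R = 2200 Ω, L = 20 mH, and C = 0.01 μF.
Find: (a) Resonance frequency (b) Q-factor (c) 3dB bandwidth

Step 1 — Resonance condition Im(Z)=0 gives ω₀ = 1/√(LC).
Step 2 — ω₀ = 1/√(0.02·1e-08) = 7.071e+04 rad/s.
Step 3 — f₀ = ω₀/(2π) = 1.125e+04 Hz.
Step 4 — Series Q: Q = ω₀L/R = 7.071e+04·0.02/2200 = 0.6428.
Step 5 — 3dB bandwidth: Δω = ω₀/Q = 1.1e+05 rad/s; BW = Δω/(2π) = 1.751e+04 Hz.

(a) f₀ = 1.125e+04 Hz  (b) Q = 0.6428  (c) BW = 1.751e+04 Hz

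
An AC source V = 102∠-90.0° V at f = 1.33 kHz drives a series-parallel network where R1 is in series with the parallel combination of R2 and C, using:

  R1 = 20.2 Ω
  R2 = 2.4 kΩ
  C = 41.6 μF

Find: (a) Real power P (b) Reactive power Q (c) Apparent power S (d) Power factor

Step 1 — Angular frequency: ω = 2π·f = 2π·1330 = 8357 rad/s.
Step 2 — Component impedances:
  R1: Z = R = 20.2 Ω
  R2: Z = R = 2400 Ω
  C: Z = 1/(jωC) = -j/(ω·C) = 0 - j2.877 Ω
Step 3 — Parallel branch: R2 || C = 1/(1/R2 + 1/C) = 0.003448 - j2.877 Ω.
Step 4 — Series with R1: Z_total = R1 + (R2 || C) = 20.2 - j2.877 Ω = 20.41∠-8.1° Ω.
Step 5 — Source phasor: V = 102∠-90.0° V = 0 - j102 V.
Step 6 — Current: I = V / Z = 0.7045 - j4.948 A = 4.998∠-81.9° A.
Step 7 — Complex power: S = V·I* = 504.7 - j71.86 VA.
Step 8 — Real power: P = Re(S) = 504.7 W.
Step 9 — Reactive power: Q = Im(S) = -71.86 VAR.
Step 10 — Apparent power: |S| = 509.8 VA.
Step 11 — Power factor: PF = P/|S| = 0.99 (leading).

(a) P = 504.7 W  (b) Q = -71.86 VAR  (c) S = 509.8 VA  (d) PF = 0.99 (leading)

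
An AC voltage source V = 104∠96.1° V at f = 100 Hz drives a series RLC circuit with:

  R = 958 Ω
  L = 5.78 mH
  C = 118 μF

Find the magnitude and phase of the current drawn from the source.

Step 1 — Angular frequency: ω = 2π·f = 2π·100 = 628.3 rad/s.
Step 2 — Component impedances:
  R: Z = R = 958 Ω
  L: Z = jωL = j·628.3·0.00578 = 0 + j3.632 Ω
  C: Z = 1/(jωC) = -j/(ω·C) = 0 - j13.49 Ω
Step 3 — Series combination: Z_total = R + L + C = 958 - j9.856 Ω = 958.1∠-0.6° Ω.
Step 4 — Source phasor: V = 104∠96.1° V = -11.05 + j103.4 V.
Step 5 — Ohm's law: I = V / Z_total = (-11.05 + j103.4) / (958 - j9.856) = -0.01265 + j0.1078 A.
Step 6 — Convert to polar: |I| = 0.1086 A, ∠I = 96.7°.

I = 0.1086∠96.7° A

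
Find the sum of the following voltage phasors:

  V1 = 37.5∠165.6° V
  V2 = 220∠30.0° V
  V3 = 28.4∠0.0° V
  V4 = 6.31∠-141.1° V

Step 1 — Convert each phasor to rectangular form:
  V1 = 37.5·(cos(165.6°) + j·sin(165.6°)) = -36.32 + j9.326 V
  V2 = 220·(cos(30.0°) + j·sin(30.0°)) = 190.5 + j110 V
  V3 = 28.4·(cos(0.0°) + j·sin(0.0°)) = 28.4 V
  V4 = 6.31·(cos(-141.1°) + j·sin(-141.1°)) = -4.911 - j3.962 V
Step 2 — Sum components: V_total = 177.7 + j115.4 V.
Step 3 — Convert to polar: |V_total| = 211.9 V, ∠V_total = 33.0°.

V_total = 211.9∠33.0° V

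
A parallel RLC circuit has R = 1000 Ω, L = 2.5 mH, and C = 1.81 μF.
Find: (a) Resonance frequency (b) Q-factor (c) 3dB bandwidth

Step 1 — Resonance: ω₀ = 1/√(LC) = 1/√(0.0025·1.81e-06) = 1.487e+04 rad/s.
Step 2 — f₀ = ω₀/(2π) = 2366 Hz.
Step 3 — Parallel Q: Q = R/(ω₀L) = 1000/(1.487e+04·0.0025) = 26.91.
Step 4 — Bandwidth: Δω = ω₀/Q = 552.5 rad/s; BW = Δω/(2π) = 87.93 Hz.

(a) f₀ = 2366 Hz  (b) Q = 26.91  (c) BW = 87.93 Hz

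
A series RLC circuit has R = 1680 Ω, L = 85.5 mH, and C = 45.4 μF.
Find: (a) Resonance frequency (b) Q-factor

Step 1 — Resonance condition Im(Z)=0 gives ω₀ = 1/√(LC).
Step 2 — ω₀ = 1/√(0.0855·4.54e-05) = 507.6 rad/s.
Step 3 — f₀ = ω₀/(2π) = 80.78 Hz.
Step 4 — Series Q: Q = ω₀L/R = 507.6·0.0855/1680 = 0.02583.

(a) f₀ = 80.78 Hz  (b) Q = 0.02583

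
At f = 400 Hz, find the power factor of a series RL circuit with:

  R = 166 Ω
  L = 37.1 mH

Step 1 — Angular frequency: ω = 2π·f = 2π·400 = 2513 rad/s.
Step 2 — Component impedances:
  R: Z = R = 166 Ω
  L: Z = jωL = j·2513·0.0371 = 0 + j93.24 Ω
Step 3 — Series combination: Z_total = R + L = 166 + j93.24 Ω = 190.4∠29.3° Ω.
Step 4 — Power factor: PF = cos(φ) = Re(Z)/|Z| = 166/190.39 = 0.8719.
Step 5 — Type: Im(Z) = 93.24 ⇒ lagging (phase φ = 29.3°).

PF = 0.8719 (lagging, φ = 29.3°)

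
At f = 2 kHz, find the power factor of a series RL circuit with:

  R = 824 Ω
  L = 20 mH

Step 1 — Angular frequency: ω = 2π·f = 2π·2000 = 1.257e+04 rad/s.
Step 2 — Component impedances:
  R: Z = R = 824 Ω
  L: Z = jωL = j·1.257e+04·0.02 = 0 + j251.3 Ω
Step 3 — Series combination: Z_total = R + L = 824 + j251.3 Ω = 861.5∠17.0° Ω.
Step 4 — Power factor: PF = cos(φ) = Re(Z)/|Z| = 824/861.5 = 0.9565.
Step 5 — Type: Im(Z) = 251.3 ⇒ lagging (phase φ = 17.0°).

PF = 0.9565 (lagging, φ = 17.0°)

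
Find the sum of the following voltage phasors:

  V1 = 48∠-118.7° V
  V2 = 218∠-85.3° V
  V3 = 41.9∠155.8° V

Step 1 — Convert each phasor to rectangular form:
  V1 = 48·(cos(-118.7°) + j·sin(-118.7°)) = -23.05 - j42.1 V
  V2 = 218·(cos(-85.3°) + j·sin(-85.3°)) = 17.86 - j217.3 V
  V3 = 41.9·(cos(155.8°) + j·sin(155.8°)) = -38.22 + j17.18 V
Step 2 — Sum components: V_total = -43.41 - j242.2 V.
Step 3 — Convert to polar: |V_total| = 246.1 V, ∠V_total = -100.2°.

V_total = 246.1∠-100.2° V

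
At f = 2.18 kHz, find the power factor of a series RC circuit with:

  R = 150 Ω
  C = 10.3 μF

Step 1 — Angular frequency: ω = 2π·f = 2π·2180 = 1.37e+04 rad/s.
Step 2 — Component impedances:
  R: Z = R = 150 Ω
  C: Z = 1/(jωC) = -j/(ω·C) = 0 - j7.088 Ω
Step 3 — Series combination: Z_total = R + C = 150 - j7.088 Ω = 150.2∠-2.7° Ω.
Step 4 — Power factor: PF = cos(φ) = Re(Z)/|Z| = 150/150.17 = 0.9989.
Step 5 — Type: Im(Z) = -7.088 ⇒ leading (phase φ = -2.7°).

PF = 0.9989 (leading, φ = -2.7°)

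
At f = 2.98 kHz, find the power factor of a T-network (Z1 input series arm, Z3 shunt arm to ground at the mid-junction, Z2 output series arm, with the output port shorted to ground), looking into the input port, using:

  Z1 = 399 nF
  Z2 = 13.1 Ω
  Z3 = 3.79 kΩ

Step 1 — Angular frequency: ω = 2π·f = 2π·2980 = 1.872e+04 rad/s.
Step 2 — Component impedances:
  Z1: Z = 1/(jωC) = -j/(ω·C) = 0 - j133.9 Ω
  Z2: Z = R = 13.1 Ω
  Z3: Z = R = 3790 Ω
Step 3 — With the output port shorted to ground, the output series arm Z2 runs from the junction to ground; the shunt arm Z3 also runs from the junction to ground. They appear in parallel: Z3 || Z2 = 13.05 Ω.
Step 4 — Series with input arm Z1: Z_in = Z1 + (Z3 || Z2) = 13.05 - j133.9 Ω = 134.5∠-84.4° Ω.
Step 5 — Power factor: PF = cos(φ) = Re(Z)/|Z| = 13.055/134.49 = 0.09707.
Step 6 — Type: Im(Z) = -133.9 ⇒ leading (phase φ = -84.4°).

PF = 0.09707 (leading, φ = -84.4°)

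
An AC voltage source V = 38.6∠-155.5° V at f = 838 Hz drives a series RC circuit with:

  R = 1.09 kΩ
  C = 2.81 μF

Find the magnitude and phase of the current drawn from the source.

Step 1 — Angular frequency: ω = 2π·f = 2π·838 = 5265 rad/s.
Step 2 — Component impedances:
  R: Z = R = 1090 Ω
  C: Z = 1/(jωC) = -j/(ω·C) = 0 - j67.59 Ω
Step 3 — Series combination: Z_total = R + C = 1090 - j67.59 Ω = 1092∠-3.5° Ω.
Step 4 — Source phasor: V = 38.6∠-155.5° V = -35.12 - j16.01 V.
Step 5 — Ohm's law: I = V / Z_total = (-35.12 - j16.01) / (1090 - j67.59) = -0.03119 - j0.01662 A.
Step 6 — Convert to polar: |I| = 0.03534 A, ∠I = -152.0°.

I = 0.03534∠-152.0° A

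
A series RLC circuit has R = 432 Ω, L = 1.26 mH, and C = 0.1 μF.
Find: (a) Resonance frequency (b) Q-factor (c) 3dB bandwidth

Step 1 — Resonance: ω₀ = 1/√(LC) = 1/√(0.00126·1e-07) = 8.909e+04 rad/s.
Step 2 — f₀ = ω₀/(2π) = 1.418e+04 Hz.
Step 3 — Series Q: Q = ω₀L/R = 8.909e+04·0.00126/432 = 0.2598.
Step 4 — Bandwidth: Δω = ω₀/Q = 3.429e+05 rad/s; BW = Δω/(2π) = 5.457e+04 Hz.

(a) f₀ = 1.418e+04 Hz  (b) Q = 0.2598  (c) BW = 5.457e+04 Hz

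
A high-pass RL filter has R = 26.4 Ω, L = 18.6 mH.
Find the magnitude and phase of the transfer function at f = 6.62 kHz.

Step 1 — Angular frequency: ω = 2π·6620 = 4.159e+04 rad/s.
Step 2 — Transfer function: H(jω) = jωL/(R + jωL).
Step 3 — Numerator jωL = j·773.7; denominator R + jωL = 26.4 + j773.7.
Step 4 — H = 0.9988 + j0.03408.
Step 5 — Magnitude: |H| = 0.9994 (-0.0 dB); phase: φ = 2.0°.

|H| = 0.9994 (-0.0 dB), φ = 2.0°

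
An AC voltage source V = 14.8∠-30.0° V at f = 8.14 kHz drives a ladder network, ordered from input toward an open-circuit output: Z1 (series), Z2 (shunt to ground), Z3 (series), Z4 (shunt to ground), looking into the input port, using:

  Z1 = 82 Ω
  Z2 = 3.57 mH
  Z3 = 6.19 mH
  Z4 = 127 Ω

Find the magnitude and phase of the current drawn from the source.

Step 1 — Angular frequency: ω = 2π·f = 2π·8140 = 5.115e+04 rad/s.
Step 2 — Component impedances:
  Z1: Z = R = 82 Ω
  Z2: Z = jωL = j·5.115e+04·0.00357 = 0 + j182.6 Ω
  Z3: Z = jωL = j·5.115e+04·0.00619 = 0 + j316.6 Ω
  Z4: Z = R = 127 Ω
Step 3 — Ladder network (open output): work backward from the far end, alternating series and parallel combinations. Z_in = 97.96 + j119.9 Ω = 154.8∠50.7° Ω.
Step 4 — Source phasor: V = 14.8∠-30.0° V = 12.82 - j7.4 V.
Step 5 — Ohm's law: I = V / Z_total = (12.82 - j7.4) / (97.96 + j119.9) = 0.01538 - j0.09436 A.
Step 6 — Convert to polar: |I| = 0.09561 A, ∠I = -80.7°.

I = 0.09561∠-80.7° A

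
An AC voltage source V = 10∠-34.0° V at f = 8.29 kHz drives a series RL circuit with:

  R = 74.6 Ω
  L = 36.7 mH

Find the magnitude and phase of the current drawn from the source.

Step 1 — Angular frequency: ω = 2π·f = 2π·8290 = 5.209e+04 rad/s.
Step 2 — Component impedances:
  R: Z = R = 74.6 Ω
  L: Z = jωL = j·5.209e+04·0.0367 = 0 + j1912 Ω
Step 3 — Series combination: Z_total = R + L = 74.6 + j1912 Ω = 1913∠87.8° Ω.
Step 4 — Source phasor: V = 10∠-34.0° V = 8.29 - j5.592 V.
Step 5 — Ohm's law: I = V / Z_total = (8.29 - j5.592) / (74.6 + j1912) = -0.002752 - j0.004444 A.
Step 6 — Convert to polar: |I| = 0.005227 A, ∠I = -121.8°.

I = 0.005227∠-121.8° A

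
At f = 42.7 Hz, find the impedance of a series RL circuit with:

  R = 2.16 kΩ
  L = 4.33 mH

Step 1 — Angular frequency: ω = 2π·f = 2π·42.7 = 268.3 rad/s.
Step 2 — Component impedances:
  R: Z = R = 2160 Ω
  L: Z = jωL = j·268.3·0.00433 = 0 + j1.162 Ω
Step 3 — Series combination: Z_total = R + L = 2160 + j1.162 Ω = 2160∠0.0° Ω.

Z = 2160 + j1.162 Ω = 2160∠0.0° Ω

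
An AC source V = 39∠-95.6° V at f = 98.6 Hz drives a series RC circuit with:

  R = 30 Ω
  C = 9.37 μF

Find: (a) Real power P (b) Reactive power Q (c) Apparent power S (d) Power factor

Step 1 — Angular frequency: ω = 2π·f = 2π·98.6 = 619.5 rad/s.
Step 2 — Component impedances:
  R: Z = R = 30 Ω
  C: Z = 1/(jωC) = -j/(ω·C) = 0 - j172.3 Ω
Step 3 — Series combination: Z_total = R + C = 30 - j172.3 Ω = 174.9∠-80.1° Ω.
Step 4 — Source phasor: V = 39∠-95.6° V = -3.806 - j38.81 V.
Step 5 — Current: I = V / Z = 0.2149 - j0.05952 A = 0.223∠-15.5° A.
Step 6 — Complex power: S = V·I* = 1.492 - j8.569 VA.
Step 7 — Real power: P = Re(S) = 1.492 W.
Step 8 — Reactive power: Q = Im(S) = -8.569 VAR.
Step 9 — Apparent power: |S| = 8.698 VA.
Step 10 — Power factor: PF = P/|S| = 0.1716 (leading).

(a) P = 1.492 W  (b) Q = -8.569 VAR  (c) S = 8.698 VA  (d) PF = 0.1716 (leading)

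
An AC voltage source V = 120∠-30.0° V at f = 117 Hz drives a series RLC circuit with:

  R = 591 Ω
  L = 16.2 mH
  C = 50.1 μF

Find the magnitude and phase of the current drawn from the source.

Step 1 — Angular frequency: ω = 2π·f = 2π·117 = 735.1 rad/s.
Step 2 — Component impedances:
  R: Z = R = 591 Ω
  L: Z = jωL = j·735.1·0.0162 = 0 + j11.91 Ω
  C: Z = 1/(jωC) = -j/(ω·C) = 0 - j27.15 Ω
Step 3 — Series combination: Z_total = R + L + C = 591 - j15.24 Ω = 591.2∠-1.5° Ω.
Step 4 — Source phasor: V = 120∠-30.0° V = 103.9 - j60 V.
Step 5 — Ohm's law: I = V / Z_total = (103.9 - j60) / (591 - j15.24) = 0.1783 - j0.09692 A.
Step 6 — Convert to polar: |I| = 0.203 A, ∠I = -28.5°.

I = 0.203∠-28.5° A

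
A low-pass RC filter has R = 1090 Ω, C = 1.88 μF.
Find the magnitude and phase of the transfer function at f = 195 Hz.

Step 1 — Angular frequency: ω = 2π·195 = 1225 rad/s.
Step 2 — Transfer function: H(jω) = 1/(1 + jωRC).
Step 3 — Denominator: 1 + jωRC = 1 + j·1225·1090·1.88e-06 = 1 + j2.511.
Step 4 — H = 0.1369 - j0.3438.
Step 5 — Magnitude: |H| = 0.37 (-8.6 dB); phase: φ = -68.3°.

|H| = 0.37 (-8.6 dB), φ = -68.3°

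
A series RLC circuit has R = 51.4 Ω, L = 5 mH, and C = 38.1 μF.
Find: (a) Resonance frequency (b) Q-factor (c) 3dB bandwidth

Step 1 — Resonance condition Im(Z)=0 gives ω₀ = 1/√(LC).
Step 2 — ω₀ = 1/√(0.005·3.81e-05) = 2291 rad/s.
Step 3 — f₀ = ω₀/(2π) = 364.6 Hz.
Step 4 — Series Q: Q = ω₀L/R = 2291·0.005/51.4 = 0.2229.
Step 5 — 3dB bandwidth: Δω = ω₀/Q = 1.028e+04 rad/s; BW = Δω/(2π) = 1636 Hz.

(a) f₀ = 364.6 Hz  (b) Q = 0.2229  (c) BW = 1636 Hz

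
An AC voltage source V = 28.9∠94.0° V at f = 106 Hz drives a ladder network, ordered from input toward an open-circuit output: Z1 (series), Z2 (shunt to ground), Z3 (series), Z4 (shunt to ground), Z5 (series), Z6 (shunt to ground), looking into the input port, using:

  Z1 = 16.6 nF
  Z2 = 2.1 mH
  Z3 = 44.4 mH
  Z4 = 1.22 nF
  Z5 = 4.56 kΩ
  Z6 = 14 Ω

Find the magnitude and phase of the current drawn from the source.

Step 1 — Angular frequency: ω = 2π·f = 2π·106 = 666 rad/s.
Step 2 — Component impedances:
  Z1: Z = 1/(jωC) = -j/(ω·C) = 0 - j9.045e+04 Ω
  Z2: Z = jωL = j·666·0.0021 = 0 + j1.399 Ω
  Z3: Z = jωL = j·666·0.0444 = 0 + j29.57 Ω
  Z4: Z = 1/(jωC) = -j/(ω·C) = 0 - j1.231e+06 Ω
  Z5: Z = R = 4560 Ω
  Z6: Z = R = 14 Ω
Step 3 — Ladder network (open output): work backward from the far end, alternating series and parallel combinations. Z_in = 0.0004277 - j9.045e+04 Ω = 9.045e+04∠-90.0° Ω.
Step 4 — Source phasor: V = 28.9∠94.0° V = -2.016 + j28.83 V.
Step 5 — Ohm's law: I = V / Z_total = (-2.016 + j28.83) / (0.0004277 - j9.045e+04) = -0.0003187 - j2.229e-05 A.
Step 6 — Convert to polar: |I| = 0.0003195 A, ∠I = -176.0°.

I = 0.0003195∠-176.0° A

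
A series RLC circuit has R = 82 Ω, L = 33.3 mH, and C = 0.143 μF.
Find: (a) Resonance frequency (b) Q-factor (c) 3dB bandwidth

Step 1 — Resonance: ω₀ = 1/√(LC) = 1/√(0.0333·1.43e-07) = 1.449e+04 rad/s.
Step 2 — f₀ = ω₀/(2π) = 2306 Hz.
Step 3 — Series Q: Q = ω₀L/R = 1.449e+04·0.0333/82 = 5.885.
Step 4 — Bandwidth: Δω = ω₀/Q = 2462 rad/s; BW = Δω/(2π) = 391.9 Hz.

(a) f₀ = 2306 Hz  (b) Q = 5.885  (c) BW = 391.9 Hz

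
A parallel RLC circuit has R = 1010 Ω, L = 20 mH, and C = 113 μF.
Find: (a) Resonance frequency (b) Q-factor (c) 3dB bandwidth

Step 1 — Resonance: ω₀ = 1/√(LC) = 1/√(0.02·0.000113) = 665.2 rad/s.
Step 2 — f₀ = ω₀/(2π) = 105.9 Hz.
Step 3 — Parallel Q: Q = R/(ω₀L) = 1010/(665.2·0.02) = 75.92.
Step 4 — Bandwidth: Δω = ω₀/Q = 8.762 rad/s; BW = Δω/(2π) = 1.395 Hz.

(a) f₀ = 105.9 Hz  (b) Q = 75.92  (c) BW = 1.395 Hz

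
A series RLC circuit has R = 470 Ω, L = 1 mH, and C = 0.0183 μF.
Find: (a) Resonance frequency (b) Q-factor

Step 1 — Resonance condition Im(Z)=0 gives ω₀ = 1/√(LC).
Step 2 — ω₀ = 1/√(0.001·1.83e-08) = 2.338e+05 rad/s.
Step 3 — f₀ = ω₀/(2π) = 3.72e+04 Hz.
Step 4 — Series Q: Q = ω₀L/R = 2.338e+05·0.001/470 = 0.4974.

(a) f₀ = 3.72e+04 Hz  (b) Q = 0.4974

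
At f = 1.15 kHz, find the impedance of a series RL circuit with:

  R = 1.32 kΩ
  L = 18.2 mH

Step 1 — Angular frequency: ω = 2π·f = 2π·1150 = 7226 rad/s.
Step 2 — Component impedances:
  R: Z = R = 1320 Ω
  L: Z = jωL = j·7226·0.0182 = 0 + j131.5 Ω
Step 3 — Series combination: Z_total = R + L = 1320 + j131.5 Ω = 1327∠5.7° Ω.

Z = 1320 + j131.5 Ω = 1327∠5.7° Ω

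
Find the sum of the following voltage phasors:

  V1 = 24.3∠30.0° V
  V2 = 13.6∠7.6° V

Step 1 — Convert each phasor to rectangular form:
  V1 = 24.3·(cos(30.0°) + j·sin(30.0°)) = 21.04 + j12.15 V
  V2 = 13.6·(cos(7.6°) + j·sin(7.6°)) = 13.48 + j1.799 V
Step 2 — Sum components: V_total = 34.52 + j13.95 V.
Step 3 — Convert to polar: |V_total| = 37.24 V, ∠V_total = 22.0°.

V_total = 37.24∠22.0° V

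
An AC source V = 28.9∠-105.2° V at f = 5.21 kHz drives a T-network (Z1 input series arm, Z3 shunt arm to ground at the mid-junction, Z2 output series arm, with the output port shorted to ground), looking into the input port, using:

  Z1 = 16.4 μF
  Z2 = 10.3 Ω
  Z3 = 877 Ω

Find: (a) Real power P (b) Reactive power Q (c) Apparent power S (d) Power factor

Step 1 — Angular frequency: ω = 2π·f = 2π·5210 = 3.274e+04 rad/s.
Step 2 — Component impedances:
  Z1: Z = 1/(jωC) = -j/(ω·C) = 0 - j1.863 Ω
  Z2: Z = R = 10.3 Ω
  Z3: Z = R = 877 Ω
Step 3 — With the output port shorted to ground, the output series arm Z2 runs from the junction to ground; the shunt arm Z3 also runs from the junction to ground. They appear in parallel: Z3 || Z2 = 10.18 Ω.
Step 4 — Series with input arm Z1: Z_in = Z1 + (Z3 || Z2) = 10.18 - j1.863 Ω = 10.35∠-10.4° Ω.
Step 5 — Source phasor: V = 28.9∠-105.2° V = -7.577 - j27.89 V.
Step 6 — Current: I = V / Z = -0.2352 - j2.783 A = 2.792∠-94.8° A.
Step 7 — Complex power: S = V·I* = 79.38 - j14.52 VA.
Step 8 — Real power: P = Re(S) = 79.38 W.
Step 9 — Reactive power: Q = Im(S) = -14.52 VAR.
Step 10 — Apparent power: |S| = 80.7 VA.
Step 11 — Power factor: PF = P/|S| = 0.9837 (leading).

(a) P = 79.38 W  (b) Q = -14.52 VAR  (c) S = 80.7 VA  (d) PF = 0.9837 (leading)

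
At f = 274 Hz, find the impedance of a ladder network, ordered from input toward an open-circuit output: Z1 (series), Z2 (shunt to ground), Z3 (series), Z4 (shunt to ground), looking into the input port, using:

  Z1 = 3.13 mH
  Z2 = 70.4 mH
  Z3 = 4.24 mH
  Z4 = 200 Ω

Step 1 — Angular frequency: ω = 2π·f = 2π·274 = 1722 rad/s.
Step 2 — Component impedances:
  Z1: Z = jωL = j·1722·0.00313 = 0 + j5.389 Ω
  Z2: Z = jωL = j·1722·0.0704 = 0 + j121.2 Ω
  Z3: Z = jωL = j·1722·0.00424 = 0 + j7.3 Ω
  Z4: Z = R = 200 Ω
Step 3 — Ladder network (open output): work backward from the far end, alternating series and parallel combinations. Z_in = 51.99 + j93.19 Ω = 106.7∠60.8° Ω.

Z = 51.99 + j93.19 Ω = 106.7∠60.8° Ω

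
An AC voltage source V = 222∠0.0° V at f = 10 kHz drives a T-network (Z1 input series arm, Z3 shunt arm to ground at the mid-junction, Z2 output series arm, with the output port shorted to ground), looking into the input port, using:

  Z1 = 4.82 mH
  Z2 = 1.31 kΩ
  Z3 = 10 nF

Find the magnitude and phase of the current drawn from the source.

Step 1 — Angular frequency: ω = 2π·f = 2π·1e+04 = 6.283e+04 rad/s.
Step 2 — Component impedances:
  Z1: Z = jωL = j·6.283e+04·0.00482 = 0 + j302.8 Ω
  Z2: Z = R = 1310 Ω
  Z3: Z = 1/(jωC) = -j/(ω·C) = 0 - j1592 Ω
Step 3 — With the output port shorted to ground, the output series arm Z2 runs from the junction to ground; the shunt arm Z3 also runs from the junction to ground. They appear in parallel: Z3 || Z2 = 780.9 - j642.8 Ω.
Step 4 — Series with input arm Z1: Z_in = Z1 + (Z3 || Z2) = 780.9 - j339.9 Ω = 851.7∠-23.5° Ω.
Step 5 — Source phasor: V = 222∠0.0° V = 222 V.
Step 6 — Ohm's law: I = V / Z_total = (222) / (780.9 - j339.9) = 0.239 + j0.104 A.
Step 7 — Convert to polar: |I| = 0.2607 A, ∠I = 23.5°.

I = 0.2607∠23.5° A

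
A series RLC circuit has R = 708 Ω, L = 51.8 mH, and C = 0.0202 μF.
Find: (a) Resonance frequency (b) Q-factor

Step 1 — Resonance condition Im(Z)=0 gives ω₀ = 1/√(LC).
Step 2 — ω₀ = 1/√(0.0518·2.02e-08) = 3.091e+04 rad/s.
Step 3 — f₀ = ω₀/(2π) = 4920 Hz.
Step 4 — Series Q: Q = ω₀L/R = 3.091e+04·0.0518/708 = 2.262.

(a) f₀ = 4920 Hz  (b) Q = 2.262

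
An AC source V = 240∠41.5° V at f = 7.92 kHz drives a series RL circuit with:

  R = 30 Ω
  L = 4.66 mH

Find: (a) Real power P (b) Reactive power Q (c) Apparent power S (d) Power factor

Step 1 — Angular frequency: ω = 2π·f = 2π·7920 = 4.976e+04 rad/s.
Step 2 — Component impedances:
  R: Z = R = 30 Ω
  L: Z = jωL = j·4.976e+04·0.00466 = 0 + j231.9 Ω
Step 3 — Series combination: Z_total = R + L = 30 + j231.9 Ω = 233.8∠82.6° Ω.
Step 4 — Source phasor: V = 240∠41.5° V = 179.7 + j159 V.
Step 5 — Current: I = V / Z = 0.7731 - j0.6751 A = 1.026∠-41.1° A.
Step 6 — Complex power: S = V·I* = 31.6 + j244.3 VA.
Step 7 — Real power: P = Re(S) = 31.6 W.
Step 8 — Reactive power: Q = Im(S) = 244.3 VAR.
Step 9 — Apparent power: |S| = 246.3 VA.
Step 10 — Power factor: PF = P/|S| = 0.1283 (lagging).

(a) P = 31.6 W  (b) Q = 244.3 VAR  (c) S = 246.3 VA  (d) PF = 0.1283 (lagging)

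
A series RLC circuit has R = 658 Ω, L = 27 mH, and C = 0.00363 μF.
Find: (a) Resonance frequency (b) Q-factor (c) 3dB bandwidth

Step 1 — Resonance condition Im(Z)=0 gives ω₀ = 1/√(LC).
Step 2 — ω₀ = 1/√(0.027·3.63e-09) = 1.01e+05 rad/s.
Step 3 — f₀ = ω₀/(2π) = 1.608e+04 Hz.
Step 4 — Series Q: Q = ω₀L/R = 1.01e+05·0.027/658 = 4.145.
Step 5 — 3dB bandwidth: Δω = ω₀/Q = 2.437e+04 rad/s; BW = Δω/(2π) = 3879 Hz.

(a) f₀ = 1.608e+04 Hz  (b) Q = 4.145  (c) BW = 3879 Hz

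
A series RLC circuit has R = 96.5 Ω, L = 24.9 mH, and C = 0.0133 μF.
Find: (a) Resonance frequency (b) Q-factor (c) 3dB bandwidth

Step 1 — Resonance: ω₀ = 1/√(LC) = 1/√(0.0249·1.33e-08) = 5.495e+04 rad/s.
Step 2 — f₀ = ω₀/(2π) = 8746 Hz.
Step 3 — Series Q: Q = ω₀L/R = 5.495e+04·0.0249/96.5 = 14.18.
Step 4 — Bandwidth: Δω = ω₀/Q = 3876 rad/s; BW = Δω/(2π) = 616.8 Hz.

(a) f₀ = 8746 Hz  (b) Q = 14.18  (c) BW = 616.8 Hz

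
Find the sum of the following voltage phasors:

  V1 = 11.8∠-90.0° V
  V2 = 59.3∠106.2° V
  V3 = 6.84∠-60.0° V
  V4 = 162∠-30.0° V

Step 1 — Convert each phasor to rectangular form:
  V1 = 11.8·(cos(-90.0°) + j·sin(-90.0°)) = 0 - j11.8 V
  V2 = 59.3·(cos(106.2°) + j·sin(106.2°)) = -16.54 + j56.95 V
  V3 = 6.84·(cos(-60.0°) + j·sin(-60.0°)) = 3.42 - j5.924 V
  V4 = 162·(cos(-30.0°) + j·sin(-30.0°)) = 140.3 - j81 V
Step 2 — Sum components: V_total = 127.2 - j41.78 V.
Step 3 — Convert to polar: |V_total| = 133.9 V, ∠V_total = -18.2°.

V_total = 133.9∠-18.2° V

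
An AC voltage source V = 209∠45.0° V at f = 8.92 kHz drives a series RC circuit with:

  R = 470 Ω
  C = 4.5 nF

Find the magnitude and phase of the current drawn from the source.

Step 1 — Angular frequency: ω = 2π·f = 2π·8920 = 5.605e+04 rad/s.
Step 2 — Component impedances:
  R: Z = R = 470 Ω
  C: Z = 1/(jωC) = -j/(ω·C) = 0 - j3965 Ω
Step 3 — Series combination: Z_total = R + C = 470 - j3965 Ω = 3993∠-83.2° Ω.
Step 4 — Source phasor: V = 209∠45.0° V = 147.8 + j147.8 V.
Step 5 — Ohm's law: I = V / Z_total = (147.8 + j147.8) / (470 - j3965) = -0.0324 + j0.04111 A.
Step 6 — Convert to polar: |I| = 0.05234 A, ∠I = 128.2°.

I = 0.05234∠128.2° A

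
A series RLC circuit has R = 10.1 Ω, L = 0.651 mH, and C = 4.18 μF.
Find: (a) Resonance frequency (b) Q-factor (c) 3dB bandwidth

Step 1 — Resonance: ω₀ = 1/√(LC) = 1/√(0.000651·4.18e-06) = 1.917e+04 rad/s.
Step 2 — f₀ = ω₀/(2π) = 3051 Hz.
Step 3 — Series Q: Q = ω₀L/R = 1.917e+04·0.000651/10.1 = 1.236.
Step 4 — Bandwidth: Δω = ω₀/Q = 1.551e+04 rad/s; BW = Δω/(2π) = 2469 Hz.

(a) f₀ = 3051 Hz  (b) Q = 1.236  (c) BW = 2469 Hz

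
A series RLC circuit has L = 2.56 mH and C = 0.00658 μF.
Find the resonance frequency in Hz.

Step 1 — Resonance condition Im(Z)=0 gives ω₀ = 1/√(LC).
Step 2 — ω₀ = 1/√(0.00256·6.58e-09) = 2.437e+05 rad/s.
Step 3 — f₀ = ω₀/(2π) = 3.878e+04 Hz.

f₀ = 3.878e+04 Hz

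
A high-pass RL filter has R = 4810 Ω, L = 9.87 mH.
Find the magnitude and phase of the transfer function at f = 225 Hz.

Step 1 — Angular frequency: ω = 2π·225 = 1414 rad/s.
Step 2 — Transfer function: H(jω) = jωL/(R + jωL).
Step 3 — Numerator jωL = j·13.95; denominator R + jωL = 4810 + j13.95.
Step 4 — H = 8.415e-06 + j0.002901.
Step 5 — Magnitude: |H| = 0.002901 (-50.7 dB); phase: φ = 89.8°.

|H| = 0.002901 (-50.7 dB), φ = 89.8°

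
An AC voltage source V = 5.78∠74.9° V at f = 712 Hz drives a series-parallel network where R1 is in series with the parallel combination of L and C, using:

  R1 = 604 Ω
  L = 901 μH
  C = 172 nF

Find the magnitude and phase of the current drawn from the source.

Step 1 — Angular frequency: ω = 2π·f = 2π·712 = 4474 rad/s.
Step 2 — Component impedances:
  R1: Z = R = 604 Ω
  L: Z = jωL = j·4474·0.000901 = 0 + j4.031 Ω
  C: Z = 1/(jωC) = -j/(ω·C) = 0 - j1300 Ω
Step 3 — Parallel branch: L || C = 1/(1/L + 1/C) = 0 + j4.043 Ω.
Step 4 — Series with R1: Z_total = R1 + (L || C) = 604 + j4.043 Ω = 604∠0.4° Ω.
Step 5 — Source phasor: V = 5.78∠74.9° V = 1.506 + j5.58 V.
Step 6 — Ohm's law: I = V / Z_total = (1.506 + j5.58) / (604 + j4.043) = 0.002555 + j0.009222 A.
Step 7 — Convert to polar: |I| = 0.009569 A, ∠I = 74.5°.

I = 0.009569∠74.5° A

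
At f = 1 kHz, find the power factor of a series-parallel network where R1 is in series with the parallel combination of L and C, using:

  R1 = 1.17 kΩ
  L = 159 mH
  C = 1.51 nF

Step 1 — Angular frequency: ω = 2π·f = 2π·1000 = 6283 rad/s.
Step 2 — Component impedances:
  R1: Z = R = 1170 Ω
  L: Z = jωL = j·6283·0.159 = 0 + j999 Ω
  C: Z = 1/(jωC) = -j/(ω·C) = 0 - j1.054e+05 Ω
Step 3 — Parallel branch: L || C = 1/(1/L + 1/C) = 0 + j1009 Ω.
Step 4 — Series with R1: Z_total = R1 + (L || C) = 1170 + j1009 Ω = 1545∠40.8° Ω.
Step 5 — Power factor: PF = cos(φ) = Re(Z)/|Z| = 1170/1544.7 = 0.7574.
Step 6 — Type: Im(Z) = 1009 ⇒ lagging (phase φ = 40.8°).

PF = 0.7574 (lagging, φ = 40.8°)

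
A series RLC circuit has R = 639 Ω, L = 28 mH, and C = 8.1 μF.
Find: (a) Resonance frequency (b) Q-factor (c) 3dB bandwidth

Step 1 — Resonance: ω₀ = 1/√(LC) = 1/√(0.028·8.1e-06) = 2100 rad/s.
Step 2 — f₀ = ω₀/(2π) = 334.2 Hz.
Step 3 — Series Q: Q = ω₀L/R = 2100·0.028/639 = 0.09201.
Step 4 — Bandwidth: Δω = ω₀/Q = 2.282e+04 rad/s; BW = Δω/(2π) = 3632 Hz.

(a) f₀ = 334.2 Hz  (b) Q = 0.09201  (c) BW = 3632 Hz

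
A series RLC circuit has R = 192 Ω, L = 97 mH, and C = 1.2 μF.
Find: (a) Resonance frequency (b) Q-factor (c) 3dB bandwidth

Step 1 — Resonance: ω₀ = 1/√(LC) = 1/√(0.097·1.2e-06) = 2931 rad/s.
Step 2 — f₀ = ω₀/(2π) = 466.5 Hz.
Step 3 — Series Q: Q = ω₀L/R = 2931·0.097/192 = 1.481.
Step 4 — Bandwidth: Δω = ω₀/Q = 1979 rad/s; BW = Δω/(2π) = 315 Hz.

(a) f₀ = 466.5 Hz  (b) Q = 1.481  (c) BW = 315 Hz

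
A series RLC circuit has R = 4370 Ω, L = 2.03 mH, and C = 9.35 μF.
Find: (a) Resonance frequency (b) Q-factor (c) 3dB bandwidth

Step 1 — Resonance condition Im(Z)=0 gives ω₀ = 1/√(LC).
Step 2 — ω₀ = 1/√(0.00203·9.35e-06) = 7258 rad/s.
Step 3 — f₀ = ω₀/(2π) = 1155 Hz.
Step 4 — Series Q: Q = ω₀L/R = 7258·0.00203/4370 = 0.003372.
Step 5 — 3dB bandwidth: Δω = ω₀/Q = 2.153e+06 rad/s; BW = Δω/(2π) = 3.426e+05 Hz.

(a) f₀ = 1155 Hz  (b) Q = 0.003372  (c) BW = 3.426e+05 Hz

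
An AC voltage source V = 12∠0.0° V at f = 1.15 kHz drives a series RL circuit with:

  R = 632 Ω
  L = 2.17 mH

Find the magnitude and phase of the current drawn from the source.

Step 1 — Angular frequency: ω = 2π·f = 2π·1150 = 7226 rad/s.
Step 2 — Component impedances:
  R: Z = R = 632 Ω
  L: Z = jωL = j·7226·0.00217 = 0 + j15.68 Ω
Step 3 — Series combination: Z_total = R + L = 632 + j15.68 Ω = 632.2∠1.4° Ω.
Step 4 — Source phasor: V = 12∠0.0° V = 12 V.
Step 5 — Ohm's law: I = V / Z_total = (12) / (632 + j15.68) = 0.01898 - j0.0004708 A.
Step 6 — Convert to polar: |I| = 0.01898 A, ∠I = -1.4°.

I = 0.01898∠-1.4° A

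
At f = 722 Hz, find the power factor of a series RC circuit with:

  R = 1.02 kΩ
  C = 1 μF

Step 1 — Angular frequency: ω = 2π·f = 2π·722 = 4536 rad/s.
Step 2 — Component impedances:
  R: Z = R = 1020 Ω
  C: Z = 1/(jωC) = -j/(ω·C) = 0 - j220.4 Ω
Step 3 — Series combination: Z_total = R + C = 1020 - j220.4 Ω = 1044∠-12.2° Ω.
Step 4 — Power factor: PF = cos(φ) = Re(Z)/|Z| = 1020/1043.55 = 0.9774.
Step 5 — Type: Im(Z) = -220.4 ⇒ leading (phase φ = -12.2°).

PF = 0.9774 (leading, φ = -12.2°)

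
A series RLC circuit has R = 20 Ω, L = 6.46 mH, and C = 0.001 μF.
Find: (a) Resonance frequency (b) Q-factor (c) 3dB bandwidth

Step 1 — Resonance: ω₀ = 1/√(LC) = 1/√(0.00646·1e-09) = 3.934e+05 rad/s.
Step 2 — f₀ = ω₀/(2π) = 6.262e+04 Hz.
Step 3 — Series Q: Q = ω₀L/R = 3.934e+05·0.00646/20 = 127.1.
Step 4 — Bandwidth: Δω = ω₀/Q = 3096 rad/s; BW = Δω/(2π) = 492.7 Hz.

(a) f₀ = 6.262e+04 Hz  (b) Q = 127.1  (c) BW = 492.7 Hz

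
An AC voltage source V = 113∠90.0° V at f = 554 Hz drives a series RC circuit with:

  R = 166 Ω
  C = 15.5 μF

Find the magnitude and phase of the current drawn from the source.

Step 1 — Angular frequency: ω = 2π·f = 2π·554 = 3481 rad/s.
Step 2 — Component impedances:
  R: Z = R = 166 Ω
  C: Z = 1/(jωC) = -j/(ω·C) = 0 - j18.53 Ω
Step 3 — Series combination: Z_total = R + C = 166 - j18.53 Ω = 167∠-6.4° Ω.
Step 4 — Source phasor: V = 113∠90.0° V = 0 + j113 V.
Step 5 — Ohm's law: I = V / Z_total = (0 + j113) / (166 - j18.53) = -0.07507 + j0.6723 A.
Step 6 — Convert to polar: |I| = 0.6765 A, ∠I = 96.4°.

I = 0.6765∠96.4° A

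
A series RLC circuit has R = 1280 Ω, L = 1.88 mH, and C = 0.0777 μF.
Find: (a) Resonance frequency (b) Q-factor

Step 1 — Resonance condition Im(Z)=0 gives ω₀ = 1/√(LC).
Step 2 — ω₀ = 1/√(0.00188·7.77e-08) = 8.274e+04 rad/s.
Step 3 — f₀ = ω₀/(2π) = 1.317e+04 Hz.
Step 4 — Series Q: Q = ω₀L/R = 8.274e+04·0.00188/1280 = 0.1215.

(a) f₀ = 1.317e+04 Hz  (b) Q = 0.1215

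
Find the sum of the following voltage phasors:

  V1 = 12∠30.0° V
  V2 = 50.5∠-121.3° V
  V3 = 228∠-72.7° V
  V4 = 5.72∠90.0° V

Step 1 — Convert each phasor to rectangular form:
  V1 = 12·(cos(30.0°) + j·sin(30.0°)) = 10.39 + j6 V
  V2 = 50.5·(cos(-121.3°) + j·sin(-121.3°)) = -26.24 - j43.15 V
  V3 = 228·(cos(-72.7°) + j·sin(-72.7°)) = 67.8 - j217.7 V
  V4 = 5.72·(cos(90.0°) + j·sin(90.0°)) = 0 + j5.72 V
Step 2 — Sum components: V_total = 51.96 - j249.1 V.
Step 3 — Convert to polar: |V_total| = 254.5 V, ∠V_total = -78.2°.

V_total = 254.5∠-78.2° V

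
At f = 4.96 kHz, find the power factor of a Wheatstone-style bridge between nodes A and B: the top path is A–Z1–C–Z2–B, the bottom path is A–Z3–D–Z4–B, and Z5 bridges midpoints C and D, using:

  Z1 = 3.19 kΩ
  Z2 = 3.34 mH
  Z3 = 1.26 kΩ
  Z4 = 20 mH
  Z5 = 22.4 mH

Step 1 — Angular frequency: ω = 2π·f = 2π·4960 = 3.116e+04 rad/s.
Step 2 — Component impedances:
  Z1: Z = R = 3190 Ω
  Z2: Z = jωL = j·3.116e+04·0.00334 = 0 + j104.1 Ω
  Z3: Z = R = 1260 Ω
  Z4: Z = jωL = j·3.116e+04·0.02 = 0 + j623.3 Ω
  Z5: Z = jωL = j·3.116e+04·0.0224 = 0 + j698.1 Ω
Step 3 — Bridge requires nodal analysis (the Z5 bridge couples midpoints C and D, so the two paths cannot be reduced to a simple series/parallel combination). Setting node B to ground and injecting 1 A at node A, the 3-node admittance system at A, C, D solves to V_A = Z_AB = 912.6 + j205.7 Ω = 935.5∠12.7° Ω.
Step 4 — Power factor: PF = cos(φ) = Re(Z)/|Z| = 912.6/935.5 = 0.9755.
Step 5 — Type: Im(Z) = 205.7 ⇒ lagging (phase φ = 12.7°).

PF = 0.9755 (lagging, φ = 12.7°)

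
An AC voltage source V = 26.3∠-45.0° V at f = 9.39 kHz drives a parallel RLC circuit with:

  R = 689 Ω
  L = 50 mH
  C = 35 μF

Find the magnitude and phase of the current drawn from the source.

Step 1 — Angular frequency: ω = 2π·f = 2π·9390 = 5.9e+04 rad/s.
Step 2 — Component impedances:
  R: Z = R = 689 Ω
  L: Z = jωL = j·5.9e+04·0.05 = 0 + j2950 Ω
  C: Z = 1/(jωC) = -j/(ω·C) = 0 - j0.4843 Ω
Step 3 — Parallel combination: 1/Z_total = 1/R + 1/L + 1/C; Z_total = 0.0003405 - j0.4843 Ω = 0.4843∠-90.0° Ω.
Step 4 — Source phasor: V = 26.3∠-45.0° V = 18.6 - j18.6 V.
Step 5 — Ohm's law: I = V / Z_total = (18.6 - j18.6) / (0.0003405 - j0.4843) = 38.42 + j38.37 A.
Step 6 — Convert to polar: |I| = 54.3 A, ∠I = 45.0°.

I = 54.3∠45.0° A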